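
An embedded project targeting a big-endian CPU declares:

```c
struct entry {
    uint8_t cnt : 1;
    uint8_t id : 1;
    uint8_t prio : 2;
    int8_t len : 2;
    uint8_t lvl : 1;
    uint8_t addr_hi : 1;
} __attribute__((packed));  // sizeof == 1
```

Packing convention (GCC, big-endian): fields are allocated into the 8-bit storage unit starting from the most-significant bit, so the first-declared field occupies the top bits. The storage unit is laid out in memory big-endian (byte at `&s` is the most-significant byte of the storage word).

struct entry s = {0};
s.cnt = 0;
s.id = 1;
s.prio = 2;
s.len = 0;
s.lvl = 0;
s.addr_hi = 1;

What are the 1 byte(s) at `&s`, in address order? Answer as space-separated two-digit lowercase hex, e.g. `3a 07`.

61

cnt:1 = 0 → 0x0 << 7 → word 0x00
id:1 = 1 → 0x1 << 6 → word 0x40
prio:2 = 2 → 0x2 << 4 → word 0x60
len:2 = 0 → 0x0 << 2 → word 0x60
lvl:1 = 0 → 0x0 << 1 → word 0x60
addr_hi:1 = 1 → 0x1 << 0 → word 0x61
word = 0x61 → big-endian bytes:
  [0]=0x61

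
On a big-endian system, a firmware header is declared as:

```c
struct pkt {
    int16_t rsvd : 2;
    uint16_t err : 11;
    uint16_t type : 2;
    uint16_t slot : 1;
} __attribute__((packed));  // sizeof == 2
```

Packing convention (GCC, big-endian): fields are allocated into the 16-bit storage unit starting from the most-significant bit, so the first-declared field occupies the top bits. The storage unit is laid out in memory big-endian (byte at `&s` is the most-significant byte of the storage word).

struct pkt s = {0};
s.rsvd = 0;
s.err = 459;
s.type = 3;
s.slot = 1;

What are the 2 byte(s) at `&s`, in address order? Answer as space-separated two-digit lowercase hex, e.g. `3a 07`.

0e 5f

[14+:2] rsvd=0 & 0x3 = 0x0; word=0x0000
[3+:11] err=459 & 0x7ff = 0x1cb; word=0x0e58
[1+:2] type=3 & 0x3 = 0x3; word=0x0e5e
[0+:1] slot=1 & 0x1 = 0x1; word=0x0e5f
word = 0x0e5f → big-endian bytes:
  [0]=0x0e  [1]=0x5f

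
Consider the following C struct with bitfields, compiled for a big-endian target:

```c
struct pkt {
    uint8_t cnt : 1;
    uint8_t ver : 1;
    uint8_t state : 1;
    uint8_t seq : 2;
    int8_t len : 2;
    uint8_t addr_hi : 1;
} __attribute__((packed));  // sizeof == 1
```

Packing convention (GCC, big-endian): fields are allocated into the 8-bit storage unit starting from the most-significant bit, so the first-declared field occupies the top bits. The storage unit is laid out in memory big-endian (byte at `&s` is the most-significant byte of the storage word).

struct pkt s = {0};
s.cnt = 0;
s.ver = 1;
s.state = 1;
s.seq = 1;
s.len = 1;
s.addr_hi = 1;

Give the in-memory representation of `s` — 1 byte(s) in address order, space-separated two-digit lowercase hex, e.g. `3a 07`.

6b

[7+:1] cnt=0 & 0x1 = 0x0; word=0x00
[6+:1] ver=1 & 0x1 = 0x1; word=0x40
[5+:1] state=1 & 0x1 = 0x1; word=0x60
[3+:2] seq=1 & 0x3 = 0x1; word=0x68
[1+:2] len=1 & 0x3 = 0x1; word=0x6a
[0+:1] addr_hi=1 & 0x1 = 0x1; word=0x6b
word = 0x6b → big-endian bytes:
  [0]=0x6b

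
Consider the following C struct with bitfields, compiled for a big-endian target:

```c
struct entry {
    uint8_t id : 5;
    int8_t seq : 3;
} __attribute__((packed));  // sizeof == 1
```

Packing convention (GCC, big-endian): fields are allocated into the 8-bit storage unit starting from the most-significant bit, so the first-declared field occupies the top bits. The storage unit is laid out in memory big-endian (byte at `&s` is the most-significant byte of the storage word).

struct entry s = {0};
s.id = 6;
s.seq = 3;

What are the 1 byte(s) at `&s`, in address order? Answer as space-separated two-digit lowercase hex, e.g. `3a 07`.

33

id (5b) val=6 bits=0x6 at bit 3: 0x30
seq (3b) val=3 bits=0x3 at bit 0: 0x33
word = 0x33 → big-endian bytes:
  [0]=0x33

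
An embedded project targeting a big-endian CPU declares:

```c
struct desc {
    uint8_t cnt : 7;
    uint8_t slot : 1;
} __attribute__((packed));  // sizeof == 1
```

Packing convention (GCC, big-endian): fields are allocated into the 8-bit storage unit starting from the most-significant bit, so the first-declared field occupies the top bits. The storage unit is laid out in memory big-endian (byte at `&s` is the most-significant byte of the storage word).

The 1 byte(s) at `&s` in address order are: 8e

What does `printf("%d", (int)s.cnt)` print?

[0]=0x8e (big-endian) → word 0x8e
cnt:7 @ bit 1 → (0x8e>>1)&0x7f = 0x47  ←
slot:1 @ bit 0 → (0x8e>>0)&0x1 = 0x0

71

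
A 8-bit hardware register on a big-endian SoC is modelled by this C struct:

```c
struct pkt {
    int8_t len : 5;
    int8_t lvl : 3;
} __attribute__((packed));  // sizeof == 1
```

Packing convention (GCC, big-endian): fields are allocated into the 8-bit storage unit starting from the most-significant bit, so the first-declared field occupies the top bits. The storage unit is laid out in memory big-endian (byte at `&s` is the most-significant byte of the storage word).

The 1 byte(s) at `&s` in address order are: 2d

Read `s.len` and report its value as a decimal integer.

5

[0]=0x2d (big-endian) → word 0x2d
len [3+:5] = (word>>3) & 0x1f = 5  ←
lvl [0+:3] = (word>>0) & 0x7 = 5
len signed 5b, MSB=0: value = 5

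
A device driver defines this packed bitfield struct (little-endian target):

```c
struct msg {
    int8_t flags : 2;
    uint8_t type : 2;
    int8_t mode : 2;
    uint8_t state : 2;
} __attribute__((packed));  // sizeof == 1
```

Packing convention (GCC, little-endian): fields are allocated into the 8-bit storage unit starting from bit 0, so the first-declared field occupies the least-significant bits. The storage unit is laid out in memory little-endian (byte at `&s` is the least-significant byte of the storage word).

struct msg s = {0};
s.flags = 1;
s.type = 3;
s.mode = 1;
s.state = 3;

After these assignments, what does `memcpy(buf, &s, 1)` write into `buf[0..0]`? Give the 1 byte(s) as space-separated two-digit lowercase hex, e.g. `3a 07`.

dd

flags (2b) val=1 bits=0x1 at bit 0: 0x01
type (2b) val=3 bits=0x3 at bit 2: 0x0d
mode (2b) val=1 bits=0x1 at bit 4: 0x1d
state (2b) val=3 bits=0x3 at bit 6: 0xdd
word = 0xdd → little-endian bytes:
  [0]=0xdd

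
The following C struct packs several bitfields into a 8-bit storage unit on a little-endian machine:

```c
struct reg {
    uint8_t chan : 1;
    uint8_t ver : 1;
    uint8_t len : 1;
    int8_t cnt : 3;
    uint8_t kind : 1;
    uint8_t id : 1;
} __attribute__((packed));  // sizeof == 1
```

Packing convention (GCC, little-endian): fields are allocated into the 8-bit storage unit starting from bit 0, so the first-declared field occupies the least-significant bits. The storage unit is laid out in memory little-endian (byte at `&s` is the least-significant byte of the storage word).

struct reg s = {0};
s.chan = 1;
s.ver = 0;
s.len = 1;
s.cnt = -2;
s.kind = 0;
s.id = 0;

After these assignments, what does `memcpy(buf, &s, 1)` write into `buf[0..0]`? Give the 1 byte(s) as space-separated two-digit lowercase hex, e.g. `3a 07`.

35

chan:1 = 1 → 0x1 << 0 → word 0x01
ver:1 = 0 → 0x0 << 1 → word 0x01
len:1 = 1 → 0x1 << 2 → word 0x05
cnt:3 = -2 → 0x6 << 3 → word 0x35
kind:1 = 0 → 0x0 << 6 → word 0x35
id:1 = 0 → 0x0 << 7 → word 0x35
word = 0x35 → little-endian bytes:
  [0]=0x35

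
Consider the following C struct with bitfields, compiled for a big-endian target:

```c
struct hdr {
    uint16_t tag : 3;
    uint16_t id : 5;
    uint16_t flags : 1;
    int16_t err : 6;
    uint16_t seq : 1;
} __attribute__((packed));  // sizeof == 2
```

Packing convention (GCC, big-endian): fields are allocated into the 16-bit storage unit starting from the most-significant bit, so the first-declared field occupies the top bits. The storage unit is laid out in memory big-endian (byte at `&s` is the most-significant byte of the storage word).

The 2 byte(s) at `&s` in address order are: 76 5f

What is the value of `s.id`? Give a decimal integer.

[0]=0x76 [1]=0x5f (big-endian) → word 0x765f
tag [13+:3] = (word>>13) & 0x7 = 3
id [8+:5] = (word>>8) & 0x1f = 22  ←
flags [7+:1] = (word>>7) & 0x1 = 0
err [1+:6] = (word>>1) & 0x3f = 47
seq [0+:1] = (word>>0) & 0x1 = 1

22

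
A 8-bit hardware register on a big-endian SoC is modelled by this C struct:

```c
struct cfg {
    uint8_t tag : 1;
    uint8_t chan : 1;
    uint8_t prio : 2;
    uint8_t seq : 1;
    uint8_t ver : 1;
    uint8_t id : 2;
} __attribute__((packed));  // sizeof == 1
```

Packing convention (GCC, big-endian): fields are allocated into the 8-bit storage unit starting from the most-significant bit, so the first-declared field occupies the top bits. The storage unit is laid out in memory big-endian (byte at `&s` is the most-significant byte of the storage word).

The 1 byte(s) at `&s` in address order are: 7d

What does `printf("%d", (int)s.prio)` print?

3

[0]=0x7d (big-endian) → word 0x7d
tag:1 @ bit 7 → (0x7d>>7)&0x1 = 0x0
chan:1 @ bit 6 → (0x7d>>6)&0x1 = 0x1
prio:2 @ bit 4 → (0x7d>>4)&0x3 = 0x3  ←
seq:1 @ bit 3 → (0x7d>>3)&0x1 = 0x1
ver:1 @ bit 2 → (0x7d>>2)&0x1 = 0x1
id:2 @ bit 0 → (0x7d>>0)&0x3 = 0x1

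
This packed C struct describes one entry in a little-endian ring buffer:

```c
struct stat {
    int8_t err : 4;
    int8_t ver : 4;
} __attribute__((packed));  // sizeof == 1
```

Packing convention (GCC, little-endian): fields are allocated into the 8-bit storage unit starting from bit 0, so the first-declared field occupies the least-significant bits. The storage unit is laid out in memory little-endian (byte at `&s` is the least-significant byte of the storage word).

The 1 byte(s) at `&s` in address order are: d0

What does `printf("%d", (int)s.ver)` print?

[0]=0xd0 (little-endian) → word 0xd0
err:4 @ bit 0 → (0xd0>>0)&0xf = 0x0
ver:4 @ bit 4 → (0xd0>>4)&0xf = 0xd  ←
ver signed 4b, MSB=1: 13 - 16 = -3

-3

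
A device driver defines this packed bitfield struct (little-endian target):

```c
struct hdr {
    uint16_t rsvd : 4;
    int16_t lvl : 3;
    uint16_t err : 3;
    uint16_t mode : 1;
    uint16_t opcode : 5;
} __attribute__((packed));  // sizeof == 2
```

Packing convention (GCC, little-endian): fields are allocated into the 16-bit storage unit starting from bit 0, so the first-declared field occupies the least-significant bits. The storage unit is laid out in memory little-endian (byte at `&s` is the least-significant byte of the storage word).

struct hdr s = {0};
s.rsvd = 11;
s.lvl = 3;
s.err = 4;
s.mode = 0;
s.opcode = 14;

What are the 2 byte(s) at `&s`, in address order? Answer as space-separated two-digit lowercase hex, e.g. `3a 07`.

[0+:4] rsvd=11 & 0xf = 0xb; word=0x000b
[4+:3] lvl=3 & 0x7 = 0x3; word=0x003b
[7+:3] err=4 & 0x7 = 0x4; word=0x023b
[10+:1] mode=0 & 0x1 = 0x0; word=0x023b
[11+:5] opcode=14 & 0x1f = 0xe; word=0x723b
word = 0x723b → little-endian bytes:
  [0]=0x3b  [1]=0x72

3b 72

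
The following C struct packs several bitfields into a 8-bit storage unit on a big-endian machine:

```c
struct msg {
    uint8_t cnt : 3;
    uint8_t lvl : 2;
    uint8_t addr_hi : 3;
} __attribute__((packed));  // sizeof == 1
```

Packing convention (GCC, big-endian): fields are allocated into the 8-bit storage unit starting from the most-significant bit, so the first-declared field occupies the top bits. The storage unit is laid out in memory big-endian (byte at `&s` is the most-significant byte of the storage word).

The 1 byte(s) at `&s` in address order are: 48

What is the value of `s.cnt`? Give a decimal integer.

[0]=0x48 (big-endian) → word 0x48
cnt [5+:3] = (word>>5) & 0x7 = 2  ←
lvl [3+:2] = (word>>3) & 0x3 = 1
addr_hi [0+:3] = (word>>0) & 0x7 = 0

2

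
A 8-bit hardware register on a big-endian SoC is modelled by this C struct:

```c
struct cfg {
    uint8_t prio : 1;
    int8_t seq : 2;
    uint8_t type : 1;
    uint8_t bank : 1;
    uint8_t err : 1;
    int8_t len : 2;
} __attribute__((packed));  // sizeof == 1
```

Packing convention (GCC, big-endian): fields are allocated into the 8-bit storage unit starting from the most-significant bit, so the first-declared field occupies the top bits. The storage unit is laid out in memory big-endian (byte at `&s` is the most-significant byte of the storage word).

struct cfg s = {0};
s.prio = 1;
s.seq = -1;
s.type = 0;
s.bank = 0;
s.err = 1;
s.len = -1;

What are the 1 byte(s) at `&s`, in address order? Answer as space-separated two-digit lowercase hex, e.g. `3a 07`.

prio:1 = 1 → 0x1 << 7 → word 0x80
seq:2 = -1 → 0x3 << 5 → word 0xe0
type:1 = 0 → 0x0 << 4 → word 0xe0
bank:1 = 0 → 0x0 << 3 → word 0xe0
err:1 = 1 → 0x1 << 2 → word 0xe4
len:2 = -1 → 0x3 << 0 → word 0xe7
word = 0xe7 → big-endian bytes:
  [0]=0xe7

e7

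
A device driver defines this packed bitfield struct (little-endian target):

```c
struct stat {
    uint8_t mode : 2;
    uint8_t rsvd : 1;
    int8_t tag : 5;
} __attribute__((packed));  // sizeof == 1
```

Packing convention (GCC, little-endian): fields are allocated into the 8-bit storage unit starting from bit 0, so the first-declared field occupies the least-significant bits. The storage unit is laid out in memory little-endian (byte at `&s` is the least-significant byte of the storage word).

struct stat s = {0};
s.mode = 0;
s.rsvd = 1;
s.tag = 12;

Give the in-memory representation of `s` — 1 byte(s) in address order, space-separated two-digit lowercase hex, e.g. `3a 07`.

mode (2b) val=0 bits=0x0 at bit 0: 0x00
rsvd (1b) val=1 bits=0x1 at bit 2: 0x04
tag (5b) val=12 bits=0xc at bit 3: 0x64
word = 0x64 → little-endian bytes:
  [0]=0x64

64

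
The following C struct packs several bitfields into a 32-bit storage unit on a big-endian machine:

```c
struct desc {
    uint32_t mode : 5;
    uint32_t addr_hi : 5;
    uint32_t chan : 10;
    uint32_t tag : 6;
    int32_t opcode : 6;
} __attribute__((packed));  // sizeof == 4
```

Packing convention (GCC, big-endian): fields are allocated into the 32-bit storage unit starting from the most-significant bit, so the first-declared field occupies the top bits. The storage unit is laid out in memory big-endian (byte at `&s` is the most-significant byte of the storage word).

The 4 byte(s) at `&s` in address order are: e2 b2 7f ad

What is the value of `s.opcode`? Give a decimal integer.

[0]=0xe2 [1]=0xb2 [2]=0x7f [3]=0xad (big-endian) → word 0xe2b27fad
mode:5 @ bit 27 → (0xe2b27fad>>27)&0x1f = 0x1c
addr_hi:5 @ bit 22 → (0xe2b27fad>>22)&0x1f = 0xa
chan:10 @ bit 12 → (0xe2b27fad>>12)&0x3ff = 0x327
tag:6 @ bit 6 → (0xe2b27fad>>6)&0x3f = 0x3e
opcode:6 @ bit 0 → (0xe2b27fad>>0)&0x3f = 0x2d  ←
opcode signed 6b, MSB=1: 45 - 64 = -19

-19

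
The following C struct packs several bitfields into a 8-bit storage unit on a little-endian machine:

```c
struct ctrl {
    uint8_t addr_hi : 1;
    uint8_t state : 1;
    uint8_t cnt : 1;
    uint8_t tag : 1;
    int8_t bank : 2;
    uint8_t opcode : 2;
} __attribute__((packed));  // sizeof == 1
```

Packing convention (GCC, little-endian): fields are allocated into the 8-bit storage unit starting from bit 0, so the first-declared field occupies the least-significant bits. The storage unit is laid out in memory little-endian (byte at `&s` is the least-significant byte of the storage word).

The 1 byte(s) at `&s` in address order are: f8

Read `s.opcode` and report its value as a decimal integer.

[0]=0xf8 (little-endian) → word 0xf8
addr_hi:1 @ bit 0 → (0xf8>>0)&0x1 = 0x0
state:1 @ bit 1 → (0xf8>>1)&0x1 = 0x0
cnt:1 @ bit 2 → (0xf8>>2)&0x1 = 0x0
tag:1 @ bit 3 → (0xf8>>3)&0x1 = 0x1
bank:2 @ bit 4 → (0xf8>>4)&0x3 = 0x3
opcode:2 @ bit 6 → (0xf8>>6)&0x3 = 0x3  ←

3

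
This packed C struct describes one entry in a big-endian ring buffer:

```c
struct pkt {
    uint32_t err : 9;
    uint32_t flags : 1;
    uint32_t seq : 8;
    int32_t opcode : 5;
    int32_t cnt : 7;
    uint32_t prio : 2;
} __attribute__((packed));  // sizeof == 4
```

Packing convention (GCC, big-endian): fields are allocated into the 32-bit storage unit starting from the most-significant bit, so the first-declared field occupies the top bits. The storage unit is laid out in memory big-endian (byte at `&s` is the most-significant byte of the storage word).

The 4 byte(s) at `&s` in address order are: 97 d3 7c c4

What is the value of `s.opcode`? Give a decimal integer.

[0]=0x97 [1]=0xd3 [2]=0x7c [3]=0xc4 (big-endian) → word 0x97d37cc4
err [23+:9] = (word>>23) & 0x1ff = 303
flags [22+:1] = (word>>22) & 0x1 = 1
seq [14+:8] = (word>>14) & 0xff = 77
opcode [9+:5] = (word>>9) & 0x1f = 30  ←
cnt [2+:7] = (word>>2) & 0x7f = 49
prio [0+:2] = (word>>0) & 0x3 = 0
opcode signed 5b, MSB=1: 30 - 32 = -2

-2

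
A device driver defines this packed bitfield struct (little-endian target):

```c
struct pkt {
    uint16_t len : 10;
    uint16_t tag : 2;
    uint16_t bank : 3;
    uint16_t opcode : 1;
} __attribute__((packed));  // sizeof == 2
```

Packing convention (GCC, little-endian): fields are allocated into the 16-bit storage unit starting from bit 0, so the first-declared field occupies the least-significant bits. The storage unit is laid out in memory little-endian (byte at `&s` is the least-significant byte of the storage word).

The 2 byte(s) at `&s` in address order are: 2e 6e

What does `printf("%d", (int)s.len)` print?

[0]=0x2e [1]=0x6e (little-endian) → word 0x6e2e
len [0+:10] = (word>>0) & 0x3ff = 558  ←
tag [10+:2] = (word>>10) & 0x3 = 3
bank [12+:3] = (word>>12) & 0x7 = 6
opcode [15+:1] = (word>>15) & 0x1 = 0

558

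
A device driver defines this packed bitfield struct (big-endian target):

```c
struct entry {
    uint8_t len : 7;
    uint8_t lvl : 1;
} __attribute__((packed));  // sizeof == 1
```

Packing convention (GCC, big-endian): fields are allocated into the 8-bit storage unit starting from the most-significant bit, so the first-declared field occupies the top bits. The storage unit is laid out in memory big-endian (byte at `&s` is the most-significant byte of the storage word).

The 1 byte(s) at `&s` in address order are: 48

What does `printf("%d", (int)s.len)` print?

[0]=0x48 (big-endian) → word 0x48
len:7 @ bit 1 → (0x48>>1)&0x7f = 0x24  ←
lvl:1 @ bit 0 → (0x48>>0)&0x1 = 0x0

36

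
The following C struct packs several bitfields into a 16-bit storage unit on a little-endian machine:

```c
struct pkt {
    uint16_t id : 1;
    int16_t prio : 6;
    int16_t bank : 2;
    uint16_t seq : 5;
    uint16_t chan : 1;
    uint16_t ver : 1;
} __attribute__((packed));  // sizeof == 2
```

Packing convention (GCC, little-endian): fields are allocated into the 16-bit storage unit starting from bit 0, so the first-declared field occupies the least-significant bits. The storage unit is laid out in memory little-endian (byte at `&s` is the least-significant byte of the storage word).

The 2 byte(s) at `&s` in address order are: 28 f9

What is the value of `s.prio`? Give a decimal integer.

20

[0]=0x28 [1]=0xf9 (little-endian) → word 0xf928
id:1 @ bit 0 → (0xf928>>0)&0x1 = 0x0
prio:6 @ bit 1 → (0xf928>>1)&0x3f = 0x14  ←
bank:2 @ bit 7 → (0xf928>>7)&0x3 = 0x2
seq:5 @ bit 9 → (0xf928>>9)&0x1f = 0x1c
chan:1 @ bit 14 → (0xf928>>14)&0x1 = 0x1
ver:1 @ bit 15 → (0xf928>>15)&0x1 = 0x1
prio signed 6b, MSB=0: value = 20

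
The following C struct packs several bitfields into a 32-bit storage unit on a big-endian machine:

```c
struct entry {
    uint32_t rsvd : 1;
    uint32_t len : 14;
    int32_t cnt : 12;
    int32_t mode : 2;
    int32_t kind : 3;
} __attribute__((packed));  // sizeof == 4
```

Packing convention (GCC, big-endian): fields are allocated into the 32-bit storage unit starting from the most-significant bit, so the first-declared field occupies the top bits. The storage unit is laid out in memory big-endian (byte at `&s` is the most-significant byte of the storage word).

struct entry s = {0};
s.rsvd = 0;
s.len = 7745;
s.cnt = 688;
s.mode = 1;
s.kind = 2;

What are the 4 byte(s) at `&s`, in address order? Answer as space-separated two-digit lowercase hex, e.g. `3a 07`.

[31+:1] rsvd=0 & 0x1 = 0x0; word=0x00000000
[17+:14] len=7745 & 0x3fff = 0x1e41; word=0x3c820000
[5+:12] cnt=688 & 0xfff = 0x2b0; word=0x3c825600
[3+:2] mode=1 & 0x3 = 0x1; word=0x3c825608
[0+:3] kind=2 & 0x7 = 0x2; word=0x3c82560a
word = 0x3c82560a → big-endian bytes:
  [0]=0x3c  [1]=0x82  [2]=0x56  [3]=0x0a

3c 82 56 0a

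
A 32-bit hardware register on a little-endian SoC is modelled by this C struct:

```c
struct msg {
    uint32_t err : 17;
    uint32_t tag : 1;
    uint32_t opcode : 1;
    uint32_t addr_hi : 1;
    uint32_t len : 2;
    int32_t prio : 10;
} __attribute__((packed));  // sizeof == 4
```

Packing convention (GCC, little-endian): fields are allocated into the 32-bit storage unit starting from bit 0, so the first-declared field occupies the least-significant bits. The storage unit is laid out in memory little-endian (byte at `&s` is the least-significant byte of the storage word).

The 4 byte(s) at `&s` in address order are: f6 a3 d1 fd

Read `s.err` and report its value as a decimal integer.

107510

[0]=0xf6 [1]=0xa3 [2]=0xd1 [3]=0xfd (little-endian) → word 0xfdd1a3f6
err [0+:17] = (word>>0) & 0x1ffff = 107510  ←
tag [17+:1] = (word>>17) & 0x1 = 0
opcode [18+:1] = (word>>18) & 0x1 = 0
addr_hi [19+:1] = (word>>19) & 0x1 = 0
len [20+:2] = (word>>20) & 0x3 = 1
prio [22+:10] = (word>>22) & 0x3ff = 1015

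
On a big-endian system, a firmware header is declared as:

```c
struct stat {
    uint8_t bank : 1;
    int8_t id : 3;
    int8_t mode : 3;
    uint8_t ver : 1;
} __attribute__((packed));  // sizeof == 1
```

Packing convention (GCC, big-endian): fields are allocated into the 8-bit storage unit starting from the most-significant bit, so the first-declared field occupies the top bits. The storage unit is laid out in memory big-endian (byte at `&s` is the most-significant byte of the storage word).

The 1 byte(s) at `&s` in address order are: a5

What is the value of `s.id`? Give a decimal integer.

2

[0]=0xa5 (big-endian) → word 0xa5
bank:1 @ bit 7 → (0xa5>>7)&0x1 = 0x1
id:3 @ bit 4 → (0xa5>>4)&0x7 = 0x2  ←
mode:3 @ bit 1 → (0xa5>>1)&0x7 = 0x2
ver:1 @ bit 0 → (0xa5>>0)&0x1 = 0x1
id signed 3b, MSB=0: value = 2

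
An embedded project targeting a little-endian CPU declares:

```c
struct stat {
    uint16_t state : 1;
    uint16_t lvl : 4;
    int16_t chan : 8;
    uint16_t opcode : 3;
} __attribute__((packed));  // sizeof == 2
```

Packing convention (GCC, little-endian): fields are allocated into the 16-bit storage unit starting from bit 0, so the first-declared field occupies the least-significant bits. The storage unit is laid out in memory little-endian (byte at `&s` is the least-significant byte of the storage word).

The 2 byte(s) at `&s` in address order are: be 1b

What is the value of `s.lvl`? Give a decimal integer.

[0]=0xbe [1]=0x1b (little-endian) → word 0x1bbe
state:1 @ bit 0 → (0x1bbe>>0)&0x1 = 0x0
lvl:4 @ bit 1 → (0x1bbe>>1)&0xf = 0xf  ←
chan:8 @ bit 5 → (0x1bbe>>5)&0xff = 0xdd
opcode:3 @ bit 13 → (0x1bbe>>13)&0x7 = 0x0

15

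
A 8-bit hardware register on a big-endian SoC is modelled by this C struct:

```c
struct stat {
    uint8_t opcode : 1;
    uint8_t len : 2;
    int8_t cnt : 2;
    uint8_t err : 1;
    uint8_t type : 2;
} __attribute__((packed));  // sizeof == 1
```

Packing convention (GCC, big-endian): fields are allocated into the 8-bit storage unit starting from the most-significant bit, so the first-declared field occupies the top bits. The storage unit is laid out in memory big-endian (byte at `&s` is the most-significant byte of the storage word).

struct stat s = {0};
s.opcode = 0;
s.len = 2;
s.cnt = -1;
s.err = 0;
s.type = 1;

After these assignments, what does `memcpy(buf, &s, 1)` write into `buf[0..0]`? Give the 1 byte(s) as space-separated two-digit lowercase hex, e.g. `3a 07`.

59

opcode:1 = 0 → 0x0 << 7 → word 0x00
len:2 = 2 → 0x2 << 5 → word 0x40
cnt:2 = -1 → 0x3 << 3 → word 0x58
err:1 = 0 → 0x0 << 2 → word 0x58
type:2 = 1 → 0x1 << 0 → word 0x59
word = 0x59 → big-endian bytes:
  [0]=0x59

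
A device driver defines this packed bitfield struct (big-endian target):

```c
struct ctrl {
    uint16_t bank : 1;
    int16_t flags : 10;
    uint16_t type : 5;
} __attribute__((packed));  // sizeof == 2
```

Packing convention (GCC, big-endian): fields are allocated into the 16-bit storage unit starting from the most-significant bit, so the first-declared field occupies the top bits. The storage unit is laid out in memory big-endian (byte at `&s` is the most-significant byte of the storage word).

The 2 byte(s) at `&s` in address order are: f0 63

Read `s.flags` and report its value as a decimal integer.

[0]=0xf0 [1]=0x63 (big-endian) → word 0xf063
bank:1 @ bit 15 → (0xf063>>15)&0x1 = 0x1
flags:10 @ bit 5 → (0xf063>>5)&0x3ff = 0x383  ←
type:5 @ bit 0 → (0xf063>>0)&0x1f = 0x3
flags signed 10b, MSB=1: 899 - 1024 = -125

-125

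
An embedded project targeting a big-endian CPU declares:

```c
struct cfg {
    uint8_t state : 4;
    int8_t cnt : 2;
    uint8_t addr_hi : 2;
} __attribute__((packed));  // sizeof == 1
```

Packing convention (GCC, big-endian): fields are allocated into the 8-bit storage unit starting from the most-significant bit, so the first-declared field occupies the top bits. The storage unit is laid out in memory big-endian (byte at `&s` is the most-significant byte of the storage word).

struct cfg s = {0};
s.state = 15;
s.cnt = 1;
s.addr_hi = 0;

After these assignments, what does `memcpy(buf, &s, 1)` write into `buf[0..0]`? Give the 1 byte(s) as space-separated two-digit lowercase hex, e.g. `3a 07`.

f4

state (4b) val=15 bits=0xf at bit 4: 0xf0
cnt (2b) val=1 bits=0x1 at bit 2: 0xf4
addr_hi (2b) val=0 bits=0x0 at bit 0: 0xf4
word = 0xf4 → big-endian bytes:
  [0]=0xf4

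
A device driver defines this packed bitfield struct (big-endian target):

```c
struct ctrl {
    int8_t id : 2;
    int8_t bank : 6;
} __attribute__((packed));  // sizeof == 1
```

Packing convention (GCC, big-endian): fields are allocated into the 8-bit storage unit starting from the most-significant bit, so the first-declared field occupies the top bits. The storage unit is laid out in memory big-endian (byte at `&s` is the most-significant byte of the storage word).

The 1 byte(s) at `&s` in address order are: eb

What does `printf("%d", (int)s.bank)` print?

-21

[0]=0xeb (big-endian) → word 0xeb
id [6+:2] = (word>>6) & 0x3 = 3
bank [0+:6] = (word>>0) & 0x3f = 43  ←
bank signed 6b, MSB=1: 43 - 64 = -21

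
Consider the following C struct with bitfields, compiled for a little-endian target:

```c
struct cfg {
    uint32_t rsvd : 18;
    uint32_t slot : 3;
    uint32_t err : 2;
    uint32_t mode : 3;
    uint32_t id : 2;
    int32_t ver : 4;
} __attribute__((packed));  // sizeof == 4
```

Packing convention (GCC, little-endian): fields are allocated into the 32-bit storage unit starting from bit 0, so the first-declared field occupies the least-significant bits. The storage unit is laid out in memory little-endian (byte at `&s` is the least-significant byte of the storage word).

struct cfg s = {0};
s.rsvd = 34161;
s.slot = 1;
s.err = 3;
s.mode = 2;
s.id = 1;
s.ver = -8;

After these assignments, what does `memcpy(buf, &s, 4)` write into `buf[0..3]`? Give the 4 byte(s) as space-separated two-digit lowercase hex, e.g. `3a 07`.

rsvd:18 = 34161 → 0x8571 << 0 → word 0x00008571
slot:3 = 1 → 0x1 << 18 → word 0x00048571
err:2 = 3 → 0x3 << 21 → word 0x00648571
mode:3 = 2 → 0x2 << 23 → word 0x01648571
id:2 = 1 → 0x1 << 26 → word 0x05648571
ver:4 = -8 → 0x8 << 28 → word 0x85648571
word = 0x85648571 → little-endian bytes:
  [0]=0x71  [1]=0x85  [2]=0x64  [3]=0x85

71 85 64 85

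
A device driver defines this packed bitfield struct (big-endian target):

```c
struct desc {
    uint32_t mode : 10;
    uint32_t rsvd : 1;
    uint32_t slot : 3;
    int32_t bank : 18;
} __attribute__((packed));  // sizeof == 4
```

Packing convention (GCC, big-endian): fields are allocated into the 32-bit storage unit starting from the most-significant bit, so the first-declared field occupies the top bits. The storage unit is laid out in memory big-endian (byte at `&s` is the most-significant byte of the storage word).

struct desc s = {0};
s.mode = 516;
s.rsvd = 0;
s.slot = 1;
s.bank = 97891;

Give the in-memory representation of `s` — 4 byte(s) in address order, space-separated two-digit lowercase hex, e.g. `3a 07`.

mode (10b) val=516 bits=0x204 at bit 22: 0x81000000
rsvd (1b) val=0 bits=0x0 at bit 21: 0x81000000
slot (3b) val=1 bits=0x1 at bit 18: 0x81040000
bank (18b) val=97891 bits=0x17e63 at bit 0: 0x81057e63
word = 0x81057e63 → big-endian bytes:
  [0]=0x81  [1]=0x05  [2]=0x7e  [3]=0x63

81 05 7e 63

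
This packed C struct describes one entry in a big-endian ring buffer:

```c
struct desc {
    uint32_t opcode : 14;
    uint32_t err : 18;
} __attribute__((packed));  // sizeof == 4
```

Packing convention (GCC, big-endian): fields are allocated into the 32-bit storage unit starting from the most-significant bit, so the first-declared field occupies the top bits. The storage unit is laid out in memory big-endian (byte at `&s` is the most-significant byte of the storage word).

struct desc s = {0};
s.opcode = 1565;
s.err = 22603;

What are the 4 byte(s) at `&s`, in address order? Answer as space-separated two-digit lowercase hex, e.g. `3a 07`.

[18+:14] opcode=1565 & 0x3fff = 0x61d; word=0x18740000
[0+:18] err=22603 & 0x3ffff = 0x584b; word=0x1874584b
word = 0x1874584b → big-endian bytes:
  [0]=0x18  [1]=0x74  [2]=0x58  [3]=0x4b

18 74 58 4b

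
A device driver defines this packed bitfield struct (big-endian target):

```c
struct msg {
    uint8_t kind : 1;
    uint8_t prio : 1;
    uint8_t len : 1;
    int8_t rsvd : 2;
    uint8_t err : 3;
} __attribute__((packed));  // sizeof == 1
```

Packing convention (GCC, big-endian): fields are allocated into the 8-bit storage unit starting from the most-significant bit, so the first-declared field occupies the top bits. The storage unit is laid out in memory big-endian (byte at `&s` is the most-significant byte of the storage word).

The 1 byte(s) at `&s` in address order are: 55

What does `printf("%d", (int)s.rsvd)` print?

-2

[0]=0x55 (big-endian) → word 0x55
kind:1 @ bit 7 → (0x55>>7)&0x1 = 0x0
prio:1 @ bit 6 → (0x55>>6)&0x1 = 0x1
len:1 @ bit 5 → (0x55>>5)&0x1 = 0x0
rsvd:2 @ bit 3 → (0x55>>3)&0x3 = 0x2  ←
err:3 @ bit 0 → (0x55>>0)&0x7 = 0x5
rsvd signed 2b, MSB=1: 2 - 4 = -2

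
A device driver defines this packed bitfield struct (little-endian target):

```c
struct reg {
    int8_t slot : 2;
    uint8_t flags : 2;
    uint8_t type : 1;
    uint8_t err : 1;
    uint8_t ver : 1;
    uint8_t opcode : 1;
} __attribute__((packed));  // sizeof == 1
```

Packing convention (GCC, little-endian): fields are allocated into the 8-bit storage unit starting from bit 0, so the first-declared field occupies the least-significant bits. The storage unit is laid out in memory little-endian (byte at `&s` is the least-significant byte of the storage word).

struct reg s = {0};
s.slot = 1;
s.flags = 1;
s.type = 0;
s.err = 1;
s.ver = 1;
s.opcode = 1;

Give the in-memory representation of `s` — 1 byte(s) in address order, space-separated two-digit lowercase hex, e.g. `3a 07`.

e5

[0+:2] slot=1 & 0x3 = 0x1; word=0x01
[2+:2] flags=1 & 0x3 = 0x1; word=0x05
[4+:1] type=0 & 0x1 = 0x0; word=0x05
[5+:1] err=1 & 0x1 = 0x1; word=0x25
[6+:1] ver=1 & 0x1 = 0x1; word=0x65
[7+:1] opcode=1 & 0x1 = 0x1; word=0xe5
word = 0xe5 → little-endian bytes:
  [0]=0xe5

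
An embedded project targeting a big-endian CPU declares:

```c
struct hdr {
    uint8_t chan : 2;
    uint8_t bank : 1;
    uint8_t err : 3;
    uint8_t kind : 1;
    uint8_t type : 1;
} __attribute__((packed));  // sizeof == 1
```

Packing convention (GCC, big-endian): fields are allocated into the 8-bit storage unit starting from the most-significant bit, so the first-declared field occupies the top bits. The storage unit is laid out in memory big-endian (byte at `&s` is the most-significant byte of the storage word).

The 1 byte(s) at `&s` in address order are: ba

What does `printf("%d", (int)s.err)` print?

[0]=0xba (big-endian) → word 0xba
chan [6+:2] = (word>>6) & 0x3 = 2
bank [5+:1] = (word>>5) & 0x1 = 1
err [2+:3] = (word>>2) & 0x7 = 6  ←
kind [1+:1] = (word>>1) & 0x1 = 1
type [0+:1] = (word>>0) & 0x1 = 0

6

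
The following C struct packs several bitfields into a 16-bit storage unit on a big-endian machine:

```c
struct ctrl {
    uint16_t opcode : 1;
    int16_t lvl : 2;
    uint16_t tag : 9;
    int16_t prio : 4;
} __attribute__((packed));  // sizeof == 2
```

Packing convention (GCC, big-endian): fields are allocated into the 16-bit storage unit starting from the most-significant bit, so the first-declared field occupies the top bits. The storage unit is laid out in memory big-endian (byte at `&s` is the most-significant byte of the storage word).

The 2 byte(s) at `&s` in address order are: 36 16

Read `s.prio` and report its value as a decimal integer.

6

[0]=0x36 [1]=0x16 (big-endian) → word 0x3616
opcode [15+:1] = (word>>15) & 0x1 = 0
lvl [13+:2] = (word>>13) & 0x3 = 1
tag [4+:9] = (word>>4) & 0x1ff = 353
prio [0+:4] = (word>>0) & 0xf = 6  ←
prio signed 4b, MSB=0: value = 6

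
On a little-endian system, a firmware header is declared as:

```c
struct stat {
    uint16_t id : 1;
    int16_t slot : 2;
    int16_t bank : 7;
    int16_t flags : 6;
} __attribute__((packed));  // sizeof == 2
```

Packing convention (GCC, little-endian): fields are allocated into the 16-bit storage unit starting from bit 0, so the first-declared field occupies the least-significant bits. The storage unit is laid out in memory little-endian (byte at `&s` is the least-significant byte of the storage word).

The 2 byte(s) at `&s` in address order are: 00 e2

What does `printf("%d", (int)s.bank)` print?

-64

[0]=0x00 [1]=0xe2 (little-endian) → word 0xe200
id [0+:1] = (word>>0) & 0x1 = 0
slot [1+:2] = (word>>1) & 0x3 = 0
bank [3+:7] = (word>>3) & 0x7f = 64  ←
flags [10+:6] = (word>>10) & 0x3f = 56
bank signed 7b, MSB=1: 64 - 128 = -64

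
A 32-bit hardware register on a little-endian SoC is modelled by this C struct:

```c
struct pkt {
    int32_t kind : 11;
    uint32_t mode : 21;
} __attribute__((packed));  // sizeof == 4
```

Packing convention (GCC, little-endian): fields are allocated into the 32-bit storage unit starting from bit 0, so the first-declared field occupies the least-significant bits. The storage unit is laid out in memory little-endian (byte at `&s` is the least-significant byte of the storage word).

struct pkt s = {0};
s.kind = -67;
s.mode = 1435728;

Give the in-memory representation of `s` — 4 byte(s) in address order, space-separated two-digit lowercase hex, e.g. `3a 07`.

bd 87 42 af

kind:11 = -67 → 0x7bd << 0 → word 0x000007bd
mode:21 = 1435728 → 0x15e850 << 11 → word 0xaf4287bd
word = 0xaf4287bd → little-endian bytes:
  [0]=0xbd  [1]=0x87  [2]=0x42  [3]=0xaf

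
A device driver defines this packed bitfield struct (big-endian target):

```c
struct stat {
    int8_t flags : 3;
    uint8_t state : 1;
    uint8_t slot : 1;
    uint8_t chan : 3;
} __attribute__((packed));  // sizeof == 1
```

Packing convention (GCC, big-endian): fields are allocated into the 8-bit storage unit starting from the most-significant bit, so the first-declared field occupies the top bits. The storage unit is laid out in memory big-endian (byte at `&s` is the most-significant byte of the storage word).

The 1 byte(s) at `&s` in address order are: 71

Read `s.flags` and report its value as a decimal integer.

[0]=0x71 (big-endian) → word 0x71
flags [5+:3] = (word>>5) & 0x7 = 3  ←
state [4+:1] = (word>>4) & 0x1 = 1
slot [3+:1] = (word>>3) & 0x1 = 0
chan [0+:3] = (word>>0) & 0x7 = 1
flags signed 3b, MSB=0: value = 3

3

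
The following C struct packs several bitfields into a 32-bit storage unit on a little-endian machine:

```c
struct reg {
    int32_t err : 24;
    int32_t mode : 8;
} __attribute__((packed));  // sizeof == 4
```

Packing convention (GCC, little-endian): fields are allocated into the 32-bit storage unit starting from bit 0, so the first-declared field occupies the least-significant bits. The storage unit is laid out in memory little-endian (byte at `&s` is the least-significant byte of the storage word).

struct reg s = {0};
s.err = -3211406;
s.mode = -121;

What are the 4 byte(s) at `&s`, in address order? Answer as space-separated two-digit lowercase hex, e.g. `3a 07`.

72 ff ce 87

err (24b) val=-3211406 bits=0xceff72 at bit 0: 0x00ceff72
mode (8b) val=-121 bits=0x87 at bit 24: 0x87ceff72
word = 0x87ceff72 → little-endian bytes:
  [0]=0x72  [1]=0xff  [2]=0xce  [3]=0x87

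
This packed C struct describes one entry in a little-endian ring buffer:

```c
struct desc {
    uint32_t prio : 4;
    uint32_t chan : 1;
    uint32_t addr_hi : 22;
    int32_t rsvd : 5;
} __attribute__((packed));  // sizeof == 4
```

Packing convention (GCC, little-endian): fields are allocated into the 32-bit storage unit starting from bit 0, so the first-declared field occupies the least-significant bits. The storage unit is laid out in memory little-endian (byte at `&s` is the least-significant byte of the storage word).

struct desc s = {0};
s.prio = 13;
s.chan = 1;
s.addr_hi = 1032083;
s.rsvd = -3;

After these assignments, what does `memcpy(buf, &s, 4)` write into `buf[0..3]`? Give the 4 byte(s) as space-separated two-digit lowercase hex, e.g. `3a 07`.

[0+:4] prio=13 & 0xf = 0xd; word=0x0000000d
[4+:1] chan=1 & 0x1 = 0x1; word=0x0000001d
[5+:22] addr_hi=1032083 & 0x3fffff = 0xfbf93; word=0x01f7f27d
[27+:5] rsvd=-3 & 0x1f = 0x1d; word=0xe9f7f27d
word = 0xe9f7f27d → little-endian bytes:
  [0]=0x7d  [1]=0xf2  [2]=0xf7  [3]=0xe9

7d f2 f7 e9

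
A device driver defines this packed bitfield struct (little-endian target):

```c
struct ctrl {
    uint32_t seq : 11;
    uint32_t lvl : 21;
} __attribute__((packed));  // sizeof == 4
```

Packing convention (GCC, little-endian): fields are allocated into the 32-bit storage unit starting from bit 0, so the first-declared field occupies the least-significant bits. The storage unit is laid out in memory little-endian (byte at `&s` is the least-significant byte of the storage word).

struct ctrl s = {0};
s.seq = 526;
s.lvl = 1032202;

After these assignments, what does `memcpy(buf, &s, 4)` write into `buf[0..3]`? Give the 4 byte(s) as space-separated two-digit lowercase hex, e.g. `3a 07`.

[0+:11] seq=526 & 0x7ff = 0x20e; word=0x0000020e
[11+:21] lvl=1032202 & 0x1fffff = 0xfc00a; word=0x7e00520e
word = 0x7e00520e → little-endian bytes:
  [0]=0x0e  [1]=0x52  [2]=0x00  [3]=0x7e

0e 52 00 7e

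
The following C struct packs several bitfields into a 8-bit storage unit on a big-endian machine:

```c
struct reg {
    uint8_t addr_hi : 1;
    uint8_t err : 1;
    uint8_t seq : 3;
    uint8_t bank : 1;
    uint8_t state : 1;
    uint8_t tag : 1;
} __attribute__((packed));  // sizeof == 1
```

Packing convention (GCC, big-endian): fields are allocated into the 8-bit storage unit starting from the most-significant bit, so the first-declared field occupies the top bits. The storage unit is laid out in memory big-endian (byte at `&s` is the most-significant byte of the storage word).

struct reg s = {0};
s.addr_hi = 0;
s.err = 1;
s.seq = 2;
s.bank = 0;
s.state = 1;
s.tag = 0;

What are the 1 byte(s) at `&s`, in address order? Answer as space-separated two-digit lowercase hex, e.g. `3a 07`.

addr_hi:1 = 0 → 0x0 << 7 → word 0x00
err:1 = 1 → 0x1 << 6 → word 0x40
seq:3 = 2 → 0x2 << 3 → word 0x50
bank:1 = 0 → 0x0 << 2 → word 0x50
state:1 = 1 → 0x1 << 1 → word 0x52
tag:1 = 0 → 0x0 << 0 → word 0x52
word = 0x52 → big-endian bytes:
  [0]=0x52

52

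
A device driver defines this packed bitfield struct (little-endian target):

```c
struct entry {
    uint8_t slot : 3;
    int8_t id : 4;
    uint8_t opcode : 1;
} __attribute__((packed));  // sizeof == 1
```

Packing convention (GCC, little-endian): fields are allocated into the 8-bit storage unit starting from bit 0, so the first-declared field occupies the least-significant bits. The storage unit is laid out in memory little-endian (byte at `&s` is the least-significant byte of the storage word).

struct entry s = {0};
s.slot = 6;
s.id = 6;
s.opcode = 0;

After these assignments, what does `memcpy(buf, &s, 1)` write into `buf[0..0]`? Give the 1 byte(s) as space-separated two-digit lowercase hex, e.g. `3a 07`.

36

slot (3b) val=6 bits=0x6 at bit 0: 0x06
id (4b) val=6 bits=0x6 at bit 3: 0x36
opcode (1b) val=0 bits=0x0 at bit 7: 0x36
word = 0x36 → little-endian bytes:
  [0]=0x36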